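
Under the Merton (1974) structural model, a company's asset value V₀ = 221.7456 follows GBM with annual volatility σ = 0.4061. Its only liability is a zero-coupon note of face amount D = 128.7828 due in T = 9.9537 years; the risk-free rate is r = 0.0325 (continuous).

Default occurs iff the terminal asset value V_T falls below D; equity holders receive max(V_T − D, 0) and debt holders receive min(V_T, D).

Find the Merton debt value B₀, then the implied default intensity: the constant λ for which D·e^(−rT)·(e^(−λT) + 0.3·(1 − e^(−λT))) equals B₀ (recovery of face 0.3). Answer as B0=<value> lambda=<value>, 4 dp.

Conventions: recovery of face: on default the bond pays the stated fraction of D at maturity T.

B0=68.7505 lambda=0.0472

Equity is a call on the firm's assets struck at D = 128.7828:
d₁ = [ln(V₀/D) + (r + σ²/2)T] / (σ√T)
   = [ln(221.7456/128.7828) + (0.0325 + 0.5·0.4061²)·9.9537] / (0.4061·√9.9537)
   = [0.543404 + 1.144263] / 1.281225 = 1.317230
d₂ = d₁ − σ√T = 1.317230 − 1.281225 = 0.036005
N(d₁) = 0.906119,  N(d₂) = 0.514361,  e^(−rT) = 0.723615
E₀ = V₀·N(d₁) − D·e^(−rT)·N(d₂)
   = 221.7456·0.906119 − 128.7828·0.723615·0.514361 = 152.995055
B₀ = V₀ − E₀ = 221.7456 − 152.995055 = 68.750545
e^(−λT) = (B₀·e^(rT)/D − 0.3)/(1 − 0.3) = (68.7505·1.381950/128.7828 − 0.3)/0.7 = 0.62535952
λ = −ln(0.62535952)/9.9537 = 0.047161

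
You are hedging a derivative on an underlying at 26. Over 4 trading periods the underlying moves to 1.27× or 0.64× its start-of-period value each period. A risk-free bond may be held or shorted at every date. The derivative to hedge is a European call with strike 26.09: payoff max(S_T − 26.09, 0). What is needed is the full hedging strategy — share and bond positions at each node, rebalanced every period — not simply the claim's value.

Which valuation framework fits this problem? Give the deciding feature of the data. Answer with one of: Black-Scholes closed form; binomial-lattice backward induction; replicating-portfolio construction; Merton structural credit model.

framework: replicating-portfolio construction

Key observation: the deliverable is the dynamic trading strategy on the 4-step tree (spot 26, moves 1.27 and 0.64), so the valuation must go through the node-by-node replicating-portfolio solve.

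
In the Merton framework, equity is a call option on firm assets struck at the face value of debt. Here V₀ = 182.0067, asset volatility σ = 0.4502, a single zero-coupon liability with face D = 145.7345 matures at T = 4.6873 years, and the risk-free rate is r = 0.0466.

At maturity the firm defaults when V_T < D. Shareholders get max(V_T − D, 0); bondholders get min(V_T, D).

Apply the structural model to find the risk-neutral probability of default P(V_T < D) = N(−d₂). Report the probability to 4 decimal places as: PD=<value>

Equity is a call on the firm's assets struck at D = 145.7345:
d₁ = [ln(V₀/D) + (r + σ²/2)T] / (σ√T)
   = [ln(182.0067/145.7345) + (0.0466 + 0.5·0.4502²)·4.6873] / (0.4502·√4.6873)
   = [0.222257 + 0.693439] / 0.974691 = 0.939474
d₂ = d₁ − σ√T = 0.939474 − 0.974691 = -0.035217
risk-neutral PD = N(−d₂) = N(0.035217) = 0.514047

PD=0.5140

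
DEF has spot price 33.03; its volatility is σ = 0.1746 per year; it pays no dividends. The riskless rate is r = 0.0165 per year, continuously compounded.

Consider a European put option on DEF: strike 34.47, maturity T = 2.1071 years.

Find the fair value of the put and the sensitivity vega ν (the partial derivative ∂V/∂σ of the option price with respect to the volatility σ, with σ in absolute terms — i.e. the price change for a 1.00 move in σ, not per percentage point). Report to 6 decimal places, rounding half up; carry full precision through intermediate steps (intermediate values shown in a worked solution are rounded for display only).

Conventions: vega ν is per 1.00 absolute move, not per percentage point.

σ√T = 0.1746·√2.1071 = 0.253447
d₁ = (ln(S/K) + (r+σ²/2)T) / (σ√T) = (ln(33.03/34.47) + (0.0165+0.1746²/2)·2.1071) / 0.253447 = (-0.042673 + 0.066885) / 0.253447 = 0.095530
d₂ = d₁ − σ√T = 0.095530 − 0.253447 = -0.157917
e^{−rT} = 0.965830
N(−d₁) = 0.461947,  N(−d₂) = 0.562739
Put price V = K·e^{−rT}·N(−d₂) − S·N(−d₁) = 18.734803 − 15.258114 = 3.476689
φ(d₁) = (1/√(2π))·e^{−d₁²/2} = 0.397126
ν = S·φ(d₁)·√T = 19.040553

price = 3.476689
ν = 19.040553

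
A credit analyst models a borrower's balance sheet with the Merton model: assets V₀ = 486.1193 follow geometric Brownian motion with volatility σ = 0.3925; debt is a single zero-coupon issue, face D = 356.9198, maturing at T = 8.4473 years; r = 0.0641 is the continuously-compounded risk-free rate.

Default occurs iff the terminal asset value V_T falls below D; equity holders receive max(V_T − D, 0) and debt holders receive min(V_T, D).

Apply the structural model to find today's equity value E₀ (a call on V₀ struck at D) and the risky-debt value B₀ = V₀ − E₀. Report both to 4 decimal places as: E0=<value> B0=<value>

E0=322.0928 B0=164.0265

Work the structural quantities from V₀ = 486.1193 against face 356.9198:
d₁ = [ln(V₀/D) + (r + σ²/2)T] / (σ√T)
   = [ln(486.1193/356.9198) + (0.0641 + 0.5·0.3925²)·8.4473] / (0.3925·√8.4473)
   = [0.308943 + 1.192152] / 1.140771 = 1.315859
d₂ = d₁ − σ√T = 1.315859 − 1.140771 = 0.175088
N(d₁) = 0.905889,  N(d₂) = 0.569495,  e^(−rT) = 0.581891
E₀ = V₀·N(d₁) − D·e^(−rT)·N(d₂)
   = 486.1193·0.905889 − 356.9198·0.581891·0.569495 = 322.092821
B₀ = V₀ − E₀ = 486.1193 − 322.092821 = 164.026479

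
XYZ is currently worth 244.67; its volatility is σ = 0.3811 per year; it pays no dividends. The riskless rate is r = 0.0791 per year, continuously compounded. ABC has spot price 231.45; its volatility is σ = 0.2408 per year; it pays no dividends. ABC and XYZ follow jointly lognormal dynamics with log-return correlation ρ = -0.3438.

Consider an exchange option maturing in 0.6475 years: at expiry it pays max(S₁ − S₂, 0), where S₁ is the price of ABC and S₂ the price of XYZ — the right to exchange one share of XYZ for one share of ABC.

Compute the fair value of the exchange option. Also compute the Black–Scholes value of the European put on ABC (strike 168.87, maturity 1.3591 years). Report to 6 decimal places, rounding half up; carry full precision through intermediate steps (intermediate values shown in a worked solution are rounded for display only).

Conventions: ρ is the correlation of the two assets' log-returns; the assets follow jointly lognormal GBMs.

exchange price = 32.891592
price(ABC put K=168.87) = 1.510033

σ_eff = √(σ₁² + σ₂² − 2ρσ₁σ₂) = √(0.2408² + 0.3811² − 2·-0.3438·0.2408·0.3811) = 0.516064
d₁ = (ln(S₁/S₂) + (q₂ − q₁ + σ_eff²/2)T) / (σ_eff√T) = (ln(231.45/244.67) + (0.0 − 0.0 + 0.133161)·0.6475) / 0.415263 = 0.073870
d₂ = d₁ − σ_eff√T = 0.073870 − 0.415263 = -0.341394
N(d₁) = 0.529443,  N(d₂) = 0.366404
V = S₁·e^{−q₁T}·N(d₁) − S₂·e^{−q₂T}·N(d₂) = 122.539557 − 89.647966 = 32.891592
[vanilla: ABC put K=168.87]
σ√T = 0.2408·√1.3591 = 0.280726
d₁ = (ln(S/K) + (r+σ²/2)T) / (σ√T) = (ln(231.45/168.87) + (0.0791+0.2408²/2)·1.3591) / 0.280726 = (0.315235 + 0.146908) / 0.280726 = 1.646244
d₂ = d₁ − σ√T = 1.646244 − 0.280726 = 1.365518
e^{−rT} = 0.898072
N(−d₁) = 0.049857,  N(−d₂) = 0.086045
price = K·e^{−rT}·N(−d₂) − S·N(−d₁) = 13.049387 − 11.539354 = 1.510033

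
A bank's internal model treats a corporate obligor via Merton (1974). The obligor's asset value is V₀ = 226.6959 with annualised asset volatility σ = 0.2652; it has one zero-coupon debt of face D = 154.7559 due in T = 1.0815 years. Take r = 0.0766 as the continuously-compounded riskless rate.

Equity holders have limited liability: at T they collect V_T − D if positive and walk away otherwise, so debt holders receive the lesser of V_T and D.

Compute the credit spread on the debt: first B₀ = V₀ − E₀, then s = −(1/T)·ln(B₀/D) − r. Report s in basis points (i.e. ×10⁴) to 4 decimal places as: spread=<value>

spread=60.8426

Equity is a call on the firm's assets struck at D = 154.7559:
d₁ = [ln(V₀/D) + (r + σ²/2)T] / (σ√T)
   = [ln(226.6959/154.7559) + (0.0766 + 0.5·0.2652²)·1.0815] / (0.2652·√1.0815)
   = [0.381760 + 0.120874] / 0.275795 = 1.822493
d₂ = d₁ − σ√T = 1.822493 − 0.275795 = 1.546698
N(d₁) = 0.965810,  N(d₂) = 0.939032,  e^(−rT) = 0.920496
E₀ = V₀·N(d₁) − D·e^(−rT)·N(d₂)
   = 226.6959·0.965810 − 154.7559·0.920496·0.939032 = 85.178028
B₀ = V₀ − E₀ = 226.6959 − 85.178028 = 141.517872
spread = −(1/T)·ln(B₀/D) − r = −(1/1.0815)·ln(141.517872/154.7559) − 0.0766 = 0.00608426
in basis points: 0.00608426 × 10⁴ = 60.8426 bp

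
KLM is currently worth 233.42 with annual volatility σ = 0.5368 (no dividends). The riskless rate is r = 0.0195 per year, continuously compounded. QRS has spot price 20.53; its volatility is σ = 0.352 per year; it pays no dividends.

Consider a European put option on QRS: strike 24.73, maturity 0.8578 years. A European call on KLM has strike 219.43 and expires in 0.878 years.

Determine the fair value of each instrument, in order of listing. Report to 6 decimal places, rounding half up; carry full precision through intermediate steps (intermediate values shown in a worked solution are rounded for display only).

price(QRS put K=24.73) = 5.177527
price(KLM call K=219.43) = 53.984599

[QRS put K=24.73]
σ√T = 0.352·√0.8578 = 0.326014
d₁ = (ln(S/K) + (r+σ²/2)T) / (σ√T) = (ln(20.53/24.73) + (0.0195+0.352²/2)·0.8578) / 0.326014 = (-0.186130 + 0.069870) / 0.326014 = -0.356612
d₂ = d₁ − σ√T = -0.356612 − 0.326014 = -0.682625
e^{−rT} = 0.983412
N(−d₁) = 0.639309,  N(−d₂) = 0.752578
price = K·e^{−rT}·N(−d₂) − S·N(−d₁) = 18.302537 − 13.125010 = 5.177527
[KLM call K=219.43]
σ√T = 0.5368·√0.878 = 0.502990
d₁ = (ln(S/K) + (r+σ²/2)T) / (σ√T) = (ln(233.42/219.43) + (0.0195+0.5368²/2)·0.878) / 0.502990 = (0.061806 + 0.143621) / 0.502990 = 0.408411
d₂ = d₁ − σ√T = 0.408411 − 0.502990 = -0.094579
e^{−rT} = 0.983025
N(d₁) = 0.658514,  N(d₂) = 0.462324
price = S·N(d₁) − K·e^{−rT}·N(d₂) = 153.710342 − 99.725744 = 53.984599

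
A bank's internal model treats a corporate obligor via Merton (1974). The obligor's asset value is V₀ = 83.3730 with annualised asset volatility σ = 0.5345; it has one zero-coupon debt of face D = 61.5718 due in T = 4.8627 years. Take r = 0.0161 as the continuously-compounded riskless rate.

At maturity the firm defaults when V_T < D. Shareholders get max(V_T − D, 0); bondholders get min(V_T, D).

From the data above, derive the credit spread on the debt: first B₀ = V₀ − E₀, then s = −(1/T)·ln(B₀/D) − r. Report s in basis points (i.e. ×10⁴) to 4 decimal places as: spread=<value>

Work the structural quantities from V₀ = 83.3730 against face 61.5718:
d₁ = [ln(V₀/D) + (r + σ²/2)T] / (σ√T)
   = [ln(83.3730/61.5718) + (0.0161 + 0.5·0.5345²)·4.8627] / (0.5345·√4.8627)
   = [0.303121 + 0.772902] / 1.178654 = 0.912925
d₂ = d₁ − σ√T = 0.912925 − 1.178654 = -0.265729
N(d₁) = 0.819359,  N(d₂) = 0.395224,  e^(−rT) = 0.924697
E₀ = V₀·N(d₁) − D·e^(−rT)·N(d₂)
   = 83.3730·0.819359 − 61.5718·0.924697·0.395224 = 45.810253
B₀ = V₀ − E₀ = 83.3730 − 45.810253 = 37.562747
spread = −(1/T)·ln(B₀/D) − r = −(1/4.8627)·ln(37.562747/61.5718) − 0.0161 = 0.08552897
in basis points: 0.08552897 × 10⁴ = 855.2897 bp

spread=855.2897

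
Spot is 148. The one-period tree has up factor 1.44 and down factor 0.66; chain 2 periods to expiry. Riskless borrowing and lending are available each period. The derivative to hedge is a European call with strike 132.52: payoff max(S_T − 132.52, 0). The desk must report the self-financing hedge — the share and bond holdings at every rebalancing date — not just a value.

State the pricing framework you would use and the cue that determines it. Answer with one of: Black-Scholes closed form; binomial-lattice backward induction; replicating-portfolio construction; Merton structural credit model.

framework: replicating-portfolio construction

Key observation: since the answer must list Δ and B at each node of the 1.44/0.66 lattice on 148, the replicating-portfolio method — solving the two-state system at every node — is the one that applies.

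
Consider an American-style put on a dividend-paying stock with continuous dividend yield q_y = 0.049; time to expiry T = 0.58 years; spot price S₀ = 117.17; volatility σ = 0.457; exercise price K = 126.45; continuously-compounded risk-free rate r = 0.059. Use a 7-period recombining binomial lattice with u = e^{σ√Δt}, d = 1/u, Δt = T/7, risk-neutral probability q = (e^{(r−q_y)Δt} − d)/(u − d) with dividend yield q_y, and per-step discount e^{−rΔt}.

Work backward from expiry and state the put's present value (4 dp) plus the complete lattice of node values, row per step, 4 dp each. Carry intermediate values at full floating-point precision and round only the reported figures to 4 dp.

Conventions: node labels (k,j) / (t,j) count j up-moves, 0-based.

params: Δt=0.08286 u=1.14059 d=0.87674 q=0.47030 e^(-rΔt)=0.99512
t_7 payoffs: 79.7942 65.7532 47.4866 23.7226 0.0000 0.0000 0.0000 0.0000
k=6: node(6,0) S=53.2152 payoff=73.2348 vs cont=72.8338 → 73.2348 [stop]  node(6,1) S=69.2302 payoff=57.2198 vs cont=56.8836 → 57.2198 [stop]  node(6,2) S=90.0650 payoff=36.3850 vs cont=36.1333 → 36.3850 [stop]  node(6,3) S=117.1700 payoff=9.2800 vs cont=12.5045 → 12.5045 [wait]  node(6,4) S=152.4322 payoff=0.0000 vs cont=0.0000 → 0.0000 [wait]  node(6,5) S=198.3066 payoff=0.0000 vs cont=0.0000 → 0.0000 [wait]  node(6,6) S=257.9868 payoff=0.0000 vs cont=0.0000 → 0.0000 [wait]
k=5: node(5,0) S=60.6968 payoff=65.7532 vs cont=65.3825 → 65.7532 [stop]  node(5,1) S=78.9634 payoff=47.4866 vs cont=47.1899 → 47.4866 [stop]  node(5,2) S=102.7274 payoff=23.7226 vs cont=25.0313 → 25.0313 [wait]  node(5,3) S=133.6431 payoff=0.0000 vs cont=6.5913 → 6.5913 [wait]  node(5,4) S=173.8629 payoff=0.0000 vs cont=0.0000 → 0.0000 [wait]  node(5,5) S=226.1868 payoff=0.0000 vs cont=0.0000 → 0.0000 [wait]
k=4: node(4,0) S=69.2302 payoff=57.2198 vs cont=56.8836 → 57.2198 [stop]  node(4,1) S=90.0650 payoff=36.3850 vs cont=36.7457 → 36.7457 [wait]  node(4,2) S=117.1700 payoff=9.2800 vs cont=16.2792 → 16.2792 [wait]  node(4,3) S=152.4322 payoff=0.0000 vs cont=3.4744 → 3.4744 [wait]  node(4,4) S=198.3066 payoff=0.0000 vs cont=0.0000 → 0.0000 [wait]
k=3: node(3,0) S=78.9634 payoff=47.4866 vs cont=47.3587 → 47.4866 [stop]  node(3,1) S=102.7274 payoff=23.7226 vs cont=26.9880 → 26.9880 [wait]  node(3,2) S=133.6431 payoff=0.0000 vs cont=10.2070 → 10.2070 [wait]  node(3,3) S=173.8629 payoff=0.0000 vs cont=1.8314 → 1.8314 [wait]
k=2: node(2,0) S=90.0650 payoff=36.3850 vs cont=37.6615 → 37.6615 [wait]  node(2,1) S=117.1700 payoff=9.2800 vs cont=19.0028 → 19.0028 [wait]  node(2,2) S=152.4322 payoff=0.0000 vs cont=6.2374 → 6.2374 [wait]
k=1: node(1,0) S=102.7274 payoff=23.7226 vs cont=28.7454 → 28.7454 [wait]  node(1,1) S=133.6431 payoff=0.0000 vs cont=12.9358 → 12.9358 [wait]
k=0: node(0,0) S=117.1700 payoff=9.2800 vs cont=21.2062 → 21.2062 [wait]

price = 21.2062
tree:
21.2062
28.7454 12.9358
37.6615 19.0028 6.2374
47.4866 26.9880 10.2070 1.8314
57.2198 36.7457 16.2792 3.4744 0.0000
65.7532 47.4866 25.0313 6.5913 0.0000 0.0000
73.2348 57.2198 36.3850 12.5045 0.0000 0.0000 0.0000
79.7942 65.7532 47.4866 23.7226 0.0000 0.0000 0.0000 0.0000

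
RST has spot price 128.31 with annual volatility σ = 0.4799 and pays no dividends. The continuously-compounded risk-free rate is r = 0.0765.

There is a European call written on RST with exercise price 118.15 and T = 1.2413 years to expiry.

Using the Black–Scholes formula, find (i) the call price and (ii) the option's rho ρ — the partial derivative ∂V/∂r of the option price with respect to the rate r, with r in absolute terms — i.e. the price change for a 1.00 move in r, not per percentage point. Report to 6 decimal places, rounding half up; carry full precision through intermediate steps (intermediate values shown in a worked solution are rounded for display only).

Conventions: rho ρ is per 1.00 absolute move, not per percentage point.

price = 36.598995
ρ = 70.119280

σ√T = 0.4799·√1.2413 = 0.534674
d₁ = (ln(S/K) + (r+σ²/2)T) / (σ√T) = (ln(128.31/118.15) + (0.0765+0.4799²/2)·1.2413) / 0.534674 = (0.082494 + 0.237898) / 0.534674 = 0.599228
d₂ = d₁ − σ√T = 0.599228 − 0.534674 = 0.064554
e^{−rT} = 0.909410
N(d₁) = 0.725490,  N(d₂) = 0.525736
Call price V = S·N(d₁) − K·e^{−rT}·N(d₂) = 93.087580 − 56.488585 = 36.598995
ρ = K·T·e^{−rT}·N(d₂) = 70.119280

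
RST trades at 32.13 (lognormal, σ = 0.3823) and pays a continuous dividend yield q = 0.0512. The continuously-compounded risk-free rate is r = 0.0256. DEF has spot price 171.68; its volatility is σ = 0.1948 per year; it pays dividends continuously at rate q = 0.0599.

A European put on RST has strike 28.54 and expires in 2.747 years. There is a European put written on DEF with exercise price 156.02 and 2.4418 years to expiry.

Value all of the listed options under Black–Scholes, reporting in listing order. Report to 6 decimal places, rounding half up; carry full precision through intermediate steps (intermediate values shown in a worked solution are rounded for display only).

[RST put K=28.54]
σ√T = 0.3823·√2.747 = 0.633627
d₁ = (ln(S/K) + (r−q+σ²/2)T) / (σ√T) = (ln(32.13/28.54) + (0.0256−0.0512+0.3823²/2)·2.747) / 0.633627 = (0.118484 + 0.130418) / 0.633627 = 0.392821
d₂ = d₁ − σ√T = 0.392821 − 0.633627 = -0.240806
e^{−rT} = 0.932093
e^{−qT} = 0.868796
N(−d₁) = 0.347226,  N(−d₂) = 0.595147
price = K·e^{−rT}·N(−d₂) − S·e^{−qT}·N(−d₁) = 15.832060 − 9.692613 = 6.139448
[DEF put K=156.02]
σ√T = 0.1948·√2.4418 = 0.304400
d₁ = (ln(S/K) + (r−q+σ²/2)T) / (σ√T) = (ln(171.68/156.02) + (0.0256−0.0599+0.1948²/2)·2.4418) / 0.304400 = (0.095648 − 0.037424) / 0.304400 = 0.191275
d₂ = d₁ − σ√T = 0.191275 − 0.304400 = -0.113125
e^{−rT} = 0.939404
e^{−qT} = 0.863930
N(−d₁) = 0.424155,  N(−d₂) = 0.545034
price = K·e^{−rT}·N(−d₂) − S·e^{−qT}·N(−d₁) = 79.883358 − 62.910479 = 16.972878

price(RST put K=28.54) = 6.139448
price(DEF put K=156.02) = 16.972878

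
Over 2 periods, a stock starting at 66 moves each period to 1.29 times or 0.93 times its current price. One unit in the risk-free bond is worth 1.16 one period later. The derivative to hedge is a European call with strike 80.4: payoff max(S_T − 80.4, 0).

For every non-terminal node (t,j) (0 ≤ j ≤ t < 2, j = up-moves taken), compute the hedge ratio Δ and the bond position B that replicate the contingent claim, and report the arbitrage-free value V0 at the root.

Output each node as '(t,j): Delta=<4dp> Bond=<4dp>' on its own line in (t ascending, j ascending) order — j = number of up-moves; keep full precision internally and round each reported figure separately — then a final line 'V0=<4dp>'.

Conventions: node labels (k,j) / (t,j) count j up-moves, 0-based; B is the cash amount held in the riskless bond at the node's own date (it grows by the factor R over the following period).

Under the risk-neutral measure, an up-move has probability p* = (R−d)/(u−d) = 0.6389 and values discount at R = 1.16.
Expiry values: V(2,0)=0.0000, V(2,1)=0.0000, V(2,2)=29.4306
(1,0): S=61.3800. Δ = (V_up−V_dn)/(S_up−S_dn) = (0.0000−0.0000)/(79.1802−57.0834) = 0.0000. V = [p*·0.0000 + (1−p*)·0.0000]/1.16 = 0.0000. B = V − Δ·S = 0.0000.
(1,1): S=85.1400. Δ = (V_up−V_dn)/(S_up−S_dn) = (29.4306−0.0000)/(109.8306−79.1802) = 0.9602. V = [p*·29.4306 + (1−p*)·0.0000]/1.16 = 16.2094. B = V − Δ·S = -65.5423.
(0,0): S=66.0000. Δ = (V_up−V_dn)/(S_up−S_dn) = (16.2094−0.0000)/(85.1400−61.3800) = 0.6822. V = [p*·16.2094 + (1−p*)·0.0000]/1.16 = 8.9276. B = V − Δ·S = -36.0985.
Sanity check at the root: Δ(0,0)·S0 + B(0,0) reproduces V0 = 8.9276.

(0,0): Delta=0.6822 Bond=-36.0985
(1,0): Delta=0.0000 Bond=0.0000
(1,1): Delta=0.9602 Bond=-65.5423
V0=8.9276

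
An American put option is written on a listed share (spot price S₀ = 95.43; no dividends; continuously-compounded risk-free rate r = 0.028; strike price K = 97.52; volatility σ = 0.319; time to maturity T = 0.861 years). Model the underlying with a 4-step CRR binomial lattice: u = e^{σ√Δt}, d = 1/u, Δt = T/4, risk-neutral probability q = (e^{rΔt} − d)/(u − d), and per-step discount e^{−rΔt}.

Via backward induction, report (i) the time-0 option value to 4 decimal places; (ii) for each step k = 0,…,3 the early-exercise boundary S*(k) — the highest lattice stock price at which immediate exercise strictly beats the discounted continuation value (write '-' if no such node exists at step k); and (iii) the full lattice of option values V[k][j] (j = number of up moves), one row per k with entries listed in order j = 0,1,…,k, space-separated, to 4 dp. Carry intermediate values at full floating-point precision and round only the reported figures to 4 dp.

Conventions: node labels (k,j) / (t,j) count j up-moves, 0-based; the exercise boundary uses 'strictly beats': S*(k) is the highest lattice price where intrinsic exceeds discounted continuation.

params: Δt=0.21525 u=1.15951 d=0.86243 q=0.48342 e^(-rΔt)=0.99399
t_4 payoffs: 44.7263 26.5404 2.0900 0.0000 0.0000
t_3: node(3,0) S=61.2150 payoff=36.3050 vs cont=35.7190 → 36.3050 [stop]  node(3,1) S=82.3018 payoff=15.2182 vs cont=14.6322 → 15.2182 [stop]  node(3,2) S=110.6523 payoff=0.0000 vs cont=1.0732 → 1.0732 [wait]  node(3,3) S=148.7688 payoff=0.0000 vs cont=0.0000 → 0.0000 [wait]  ⇒ S*(3)=82.3018
t_2: node(2,0) S=70.9796 payoff=26.5404 vs cont=25.9544 → 26.5404 [stop]  node(2,1) S=95.4300 payoff=2.0900 vs cont=8.3299 → 8.3299 [wait]  node(2,2) S=128.3028 payoff=0.0000 vs cont=0.5511 → 0.5511 [wait]  ⇒ S*(2)=70.9796
t_1: node(1,0) S=82.3018 payoff=15.2182 vs cont=17.6306 → 17.6306 [wait]  node(1,1) S=110.6523 payoff=0.0000 vs cont=4.5420 → 4.5420 [wait]  ⇒ S*(1)=-
t_0: node(0,0) S=95.4300 payoff=2.0900 vs cont=11.2354 → 11.2354 [wait]  ⇒ S*(0)=-

price = 11.2354
boundary = - - 70.9796 82.3018
tree:
11.2354
17.6306 4.5420
26.5404 8.3299 0.5511
36.3050 15.2182 1.0732 0.0000
44.7263 26.5404 2.0900 0.0000 0.0000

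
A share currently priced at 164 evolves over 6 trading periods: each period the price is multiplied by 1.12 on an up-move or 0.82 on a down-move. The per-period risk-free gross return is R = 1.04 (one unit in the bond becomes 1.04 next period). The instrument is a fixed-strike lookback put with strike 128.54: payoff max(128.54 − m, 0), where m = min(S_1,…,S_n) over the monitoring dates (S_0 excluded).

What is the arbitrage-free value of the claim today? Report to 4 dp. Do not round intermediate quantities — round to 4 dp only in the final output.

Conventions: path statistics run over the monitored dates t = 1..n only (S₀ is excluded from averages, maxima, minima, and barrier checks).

price = 3.5419

No-arbitrage gives p* = (R−d)/(u−d) = 0.7333: enumerate every path, weight its payoff by its p*-probability, and discount by R^6.
Enumerate all 2^6 = 64 price paths (U = up ×1.12, D = down ×0.82); each path with k up-moves has probability p*^k·(1−p*)^(6−k).
DDDDDD: m=49.8571, payoff=78.6829, prob=0.000360
UDDDDD: m=68.0975, payoff=60.4425, prob=0.000989
DUDDDD: m=68.0975, payoff=60.4425, prob=0.000989
UUDDDD: m=93.0112, payoff=35.5288, prob=0.002719
DDUDDD: m=68.0975, payoff=60.4425, prob=0.000989
UDUDDD: m=93.0112, payoff=35.5288, prob=0.002719
DUUDDD: m=93.0112, payoff=35.5288, prob=0.002719
UUUDDD: m=127.0397, payoff=1.5003, prob=0.007478
DDDUDD: m=68.0975, payoff=60.4425, prob=0.000989
UDDUDD: m=93.0112, payoff=35.5288, prob=0.002719
DUDUDD: m=93.0112, payoff=35.5288, prob=0.002719
UUDUDD: m=127.0397, payoff=1.5003, prob=0.007478
DDUUDD: m=93.0112, payoff=35.5288, prob=0.002719
UDUUDD: m=127.0397, payoff=1.5003, prob=0.007478
DUUUDD: m=127.0397, payoff=1.5003, prob=0.007478
UUUUDD: m=173.5176, payoff=0.0000, prob=0.020566
DDDDUD: m=68.0975, payoff=60.4425, prob=0.000989
UDDDUD: m=93.0112, payoff=35.5288, prob=0.002719
DUDDUD: m=93.0112, payoff=35.5288, prob=0.002719
UUDDUD: m=127.0397, payoff=1.5003, prob=0.007478
DDUDUD: m=93.0112, payoff=35.5288, prob=0.002719
UDUDUD: m=127.0397, payoff=1.5003, prob=0.007478
DUUDUD: m=127.0397, payoff=1.5003, prob=0.007478
UUUDUD: m=173.5176, payoff=0.0000, prob=0.020566
DDDUUD: m=90.4244, payoff=38.1156, prob=0.002719
UDDUUD: m=123.5064, payoff=5.0336, prob=0.007478
DUDUUD: m=123.5064, payoff=5.0336, prob=0.007478
UUDUUD: m=168.6917, payoff=0.0000, prob=0.020566
DDUUUD: m=110.2736, payoff=18.2664, prob=0.007478
UDUUUD: m=150.6176, payoff=0.0000, prob=0.020566
DUUUUD: m=134.4800, payoff=0.0000, prob=0.020566
UUUUUD: m=183.6800, payoff=0.0000, prob=0.056556
DDDDDU: m=60.8013, payoff=67.7387, prob=0.000989
UDDDDU: m=83.0457, payoff=45.4943, prob=0.002719
DUDDDU: m=83.0457, payoff=45.4943, prob=0.002719
UUDDDU: m=113.4283, payoff=15.1117, prob=0.007478
DDUDDU: m=83.0457, payoff=45.4943, prob=0.002719
UDUDDU: m=113.4283, payoff=15.1117, prob=0.007478
DUUDDU: m=113.4283, payoff=15.1117, prob=0.007478
UUUDDU: m=154.9265, payoff=0.0000, prob=0.020566
DDDUDU: m=83.0457, payoff=45.4943, prob=0.002719
UDDUDU: m=113.4283, payoff=15.1117, prob=0.007478
DUDUDU: m=113.4283, payoff=15.1117, prob=0.007478
UUDUDU: m=154.9265, payoff=0.0000, prob=0.020566
DDUUDU: m=110.2736, payoff=18.2664, prob=0.007478
UDUUDU: m=150.6176, payoff=0.0000, prob=0.020566
DUUUDU: m=134.4800, payoff=0.0000, prob=0.020566
UUUUDU: m=183.6800, payoff=0.0000, prob=0.056556
DDDDUU: m=74.1480, payoff=54.3920, prob=0.002719
UDDDUU: m=101.2753, payoff=27.2647, prob=0.007478
DUDDUU: m=101.2753, payoff=27.2647, prob=0.007478
UUDDUU: m=138.3272, payoff=0.0000, prob=0.020566
DDUDUU: m=101.2753, payoff=27.2647, prob=0.007478
UDUDUU: m=138.3272, payoff=0.0000, prob=0.020566
DUUDUU: m=134.4800, payoff=0.0000, prob=0.020566
UUUDUU: m=183.6800, payoff=0.0000, prob=0.056556
DDDUUU: m=90.4244, payoff=38.1156, prob=0.007478
UDDUUU: m=123.5064, payoff=5.0336, prob=0.020566
DUDUUU: m=123.5064, payoff=5.0336, prob=0.020566
UUDUUU: m=168.6917, payoff=0.0000, prob=0.056556
DDUUUU: m=110.2736, payoff=18.2664, prob=0.020566
UDUUUU: m=150.6176, payoff=0.0000, prob=0.056556
DUUUUU: m=134.4800, payoff=0.0000, prob=0.056556
UUUUUU: m=183.6800, payoff=0.0000, prob=0.155528
Price = Σ prob·payoff / R^6 = 4.481665 / 1.265319 = 3.5419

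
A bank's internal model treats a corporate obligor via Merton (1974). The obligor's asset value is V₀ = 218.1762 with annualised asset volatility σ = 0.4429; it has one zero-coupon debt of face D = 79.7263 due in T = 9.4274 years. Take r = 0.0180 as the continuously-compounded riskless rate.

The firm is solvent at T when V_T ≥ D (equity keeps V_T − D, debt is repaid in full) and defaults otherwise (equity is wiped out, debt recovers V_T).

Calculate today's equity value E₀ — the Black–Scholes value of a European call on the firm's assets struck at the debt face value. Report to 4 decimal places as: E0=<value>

E0=166.2476

Equity is a call on the firm's assets struck at D = 79.7263:
d₁ = [ln(V₀/D) + (r + σ²/2)T] / (σ√T)
   = [ln(218.1762/79.7263) + (0.0180 + 0.5·0.4429²)·9.4274] / (0.4429·√9.4274)
   = [1.006703 + 1.094335] / 1.359883 = 1.545013
d₂ = d₁ − σ√T = 1.545013 − 1.359883 = 0.185130
N(d₁) = 0.938828,  N(d₂) = 0.573437,  e^(−rT) = 0.843924
E₀ = V₀·N(d₁) − D·e^(−rT)·N(d₂)
   = 218.1762·0.938828 − 79.7263·0.843924·0.573437 = 166.247554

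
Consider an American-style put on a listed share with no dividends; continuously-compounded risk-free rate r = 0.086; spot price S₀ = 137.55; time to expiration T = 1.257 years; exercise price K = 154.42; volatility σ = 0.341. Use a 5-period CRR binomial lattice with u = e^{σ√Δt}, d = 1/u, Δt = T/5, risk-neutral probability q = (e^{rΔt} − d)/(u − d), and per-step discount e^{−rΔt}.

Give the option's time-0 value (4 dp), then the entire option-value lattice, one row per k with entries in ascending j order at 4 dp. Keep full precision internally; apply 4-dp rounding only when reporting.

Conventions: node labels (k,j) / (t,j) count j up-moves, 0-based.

price = 24.4157
tree:
24.4157
38.4872 12.5011
56.7071 22.3546 3.9651
72.0635 38.4872 8.4581 0.0000
85.0066 56.7071 18.0424 0.0000 0.0000
95.9155 72.0635 38.4872 0.0000 0.0000 0.0000

params: Δt=0.25140 u=1.18646 d=0.84284 q=0.52096 e^(-rΔt)=0.97861
t_5 payoffs: 95.9155 72.0635 38.4872 0.0000 0.0000 0.0000
k=4: node(4,0) S=69.4134 payoff=85.0066 vs cont=81.7038 → 85.0066 [stop]  node(4,1) S=97.7129 payoff=56.7071 vs cont=53.4043 → 56.7071 [stop]  node(4,2) S=137.5500 payoff=16.8700 vs cont=18.0424 → 18.0424 [wait]  node(4,3) S=193.6284 payoff=0.0000 vs cont=0.0000 → 0.0000 [wait]  node(4,4) S=272.5697 payoff=0.0000 vs cont=0.0000 → 0.0000 [wait]
k=3: node(3,0) S=82.3565 payoff=72.0635 vs cont=68.7607 → 72.0635 [stop]  node(3,1) S=115.9328 payoff=38.4872 vs cont=35.7821 → 38.4872 [stop]  node(3,2) S=163.1980 payoff=0.0000 vs cont=8.4581 → 8.4581 [wait]  node(3,3) S=229.7330 payoff=0.0000 vs cont=0.0000 → 0.0000 [wait]
k=2: node(2,0) S=97.7129 payoff=56.7071 vs cont=53.4043 → 56.7071 [stop]  node(2,1) S=137.5500 payoff=16.8700 vs cont=22.3546 → 22.3546 [wait]  node(2,2) S=193.6284 payoff=0.0000 vs cont=3.9651 → 3.9651 [wait]
k=1: node(1,0) S=115.9328 payoff=38.4872 vs cont=37.9805 → 38.4872 [stop]  node(1,1) S=163.1980 payoff=0.0000 vs cont=12.5011 → 12.5011 [wait]
k=0: node(0,0) S=137.5500 payoff=16.8700 vs cont=24.4157 → 24.4157 [wait]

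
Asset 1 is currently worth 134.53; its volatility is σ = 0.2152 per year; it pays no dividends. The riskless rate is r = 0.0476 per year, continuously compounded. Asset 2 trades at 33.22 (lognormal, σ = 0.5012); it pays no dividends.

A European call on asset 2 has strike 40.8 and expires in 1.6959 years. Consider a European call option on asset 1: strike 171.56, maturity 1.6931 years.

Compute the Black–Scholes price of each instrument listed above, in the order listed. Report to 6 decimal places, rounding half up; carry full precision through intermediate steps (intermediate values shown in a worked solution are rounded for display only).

[asset 2 call K=40.8]
σ√T = 0.5012·√1.6959 = 0.652696
d₁ = (ln(S/K) + (r+σ²/2)T) / (σ√T) = (ln(33.22/40.8) + (0.0476+0.5012²/2)·1.6959) / 0.652696 = (-0.205530 + 0.293731) / 0.652696 = 0.135133
d₂ = d₁ − σ√T = 0.135133 − 0.652696 = -0.517563
e^{−rT} = 0.922447
N(d₁) = 0.553747,  N(d₂) = 0.302382
price = S·N(d₁) − K·e^{−rT}·N(d₂) = 18.395470 − 11.380392 = 7.015077
[asset 1 call K=171.56]
σ√T = 0.2152·√1.6931 = 0.280016
d₁ = (ln(S/K) + (r+σ²/2)T) / (σ√T) = (ln(134.53/171.56) + (0.0476+0.2152²/2)·1.6931) / 0.280016 = (-0.243146 + 0.119796) / 0.280016 = -0.440509
d₂ = d₁ − σ√T = -0.440509 − 0.280016 = -0.720525
e^{−rT} = 0.922570
N(d₁) = 0.329784,  N(d₂) = 0.235601
price = S·N(d₁) − K·e^{−rT}·N(d₂) = 44.365894 − 37.290008 = 7.075885

price(asset 2 call K=40.8) = 7.015077
price(asset 1 call K=171.56) = 7.075885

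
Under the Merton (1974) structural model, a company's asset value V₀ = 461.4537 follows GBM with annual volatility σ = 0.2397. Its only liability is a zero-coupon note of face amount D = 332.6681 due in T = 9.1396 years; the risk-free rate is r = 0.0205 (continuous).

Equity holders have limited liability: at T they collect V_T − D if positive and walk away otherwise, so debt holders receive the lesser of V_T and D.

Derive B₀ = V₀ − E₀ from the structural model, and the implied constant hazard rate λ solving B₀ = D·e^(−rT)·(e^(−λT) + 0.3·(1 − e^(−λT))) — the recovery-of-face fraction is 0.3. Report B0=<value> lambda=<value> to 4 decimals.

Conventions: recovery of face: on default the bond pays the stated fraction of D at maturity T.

B0=240.8436 lambda=0.0219

With assets at 461.4537 and a single debt payment of 332.6681 at 9.1396 years:
d₁ = [ln(V₀/D) + (r + σ²/2)T] / (σ√T)
   = [ln(461.4537/332.6681) + (0.0205 + 0.5·0.2397²)·9.1396] / (0.2397·√9.1396)
   = [0.327236 + 0.449925] / 0.724656 = 1.072456
d₂ = d₁ − σ√T = 1.072456 − 0.724656 = 0.347800
N(d₁) = 0.858242,  N(d₂) = 0.636005,  e^(−rT) = 0.829144
E₀ = V₀·N(d₁) − D·e^(−rT)·N(d₂)
   = 461.4537·0.858242 − 332.6681·0.829144·0.636005 = 220.610082
B₀ = V₀ − E₀ = 461.4537 − 220.610082 = 240.843618
e^(−λT) = (B₀·e^(rT)/D − 0.3)/(1 − 0.3) = (240.8436·1.206064/332.6681 − 0.3)/0.7 = 0.81880091
λ = −ln(0.81880091)/9.1396 = 0.021873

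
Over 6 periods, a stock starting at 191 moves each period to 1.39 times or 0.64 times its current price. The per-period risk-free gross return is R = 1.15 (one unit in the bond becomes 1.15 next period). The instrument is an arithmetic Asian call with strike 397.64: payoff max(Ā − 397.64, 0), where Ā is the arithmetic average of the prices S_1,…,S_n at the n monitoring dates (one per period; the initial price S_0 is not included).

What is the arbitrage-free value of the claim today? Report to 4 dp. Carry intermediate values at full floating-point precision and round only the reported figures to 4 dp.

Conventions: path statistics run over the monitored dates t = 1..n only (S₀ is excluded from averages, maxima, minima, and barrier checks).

price = 19.6712

Risk-neutral up-probability p* = (R−d)/(u−d) = (1.15−0.64)/(1.39−0.64) = 0.6800; the claim prices as the p*-weighted sum of path payoffs discounted by R^6.
Enumerate all 2^6 = 64 price paths (U = up ×1.39, D = down ×0.64); each path with k up-moves has probability p*^k·(1−p*)^(6−k).
DDDDDD: Ā=52.7036, payoff=0.0000, prob=0.001074
UDDDDD: Ā=114.4656, payoff=0.0000, prob=0.002282
DUDDDD: Ā=90.5906, payoff=0.0000, prob=0.002282
UUDDDD: Ā=196.7514, payoff=0.0000, prob=0.004849
DDUDDD: Ā=75.3106, payoff=0.0000, prob=0.002282
UDUDDD: Ā=163.5652, payoff=0.0000, prob=0.004849
DUUDDD: Ā=139.6902, payoff=0.0000, prob=0.004849
UUUDDD: Ā=303.3896, payoff=0.0000, prob=0.010303
DDDUDD: Ā=65.5314, payoff=0.0000, prob=0.002282
UDDUDD: Ā=142.3260, payoff=0.0000, prob=0.004849
DUDUDD: Ā=118.4510, payoff=0.0000, prob=0.004849
UUDUDD: Ā=257.2607, payoff=0.0000, prob=0.010303
DDUUDD: Ā=103.1710, payoff=0.0000, prob=0.004849
UDUUDD: Ā=224.0745, payoff=0.0000, prob=0.010303
DUUUDD: Ā=200.1995, payoff=0.0000, prob=0.010303
UUUUDD: Ā=434.8082, payoff=37.1682, prob=0.021895
DDDDUD: Ā=59.2727, payoff=0.0000, prob=0.002282
UDDDUD: Ā=128.7329, payoff=0.0000, prob=0.004849
DUDDUD: Ā=104.8579, payoff=0.0000, prob=0.004849
UUDDUD: Ā=227.7382, payoff=0.0000, prob=0.010303
DDUDUD: Ā=89.5779, payoff=0.0000, prob=0.004849
UDUDUD: Ā=194.5520, payoff=0.0000, prob=0.010303
DUUDUD: Ā=170.6770, payoff=0.0000, prob=0.010303
UUUDUD: Ā=370.6891, payoff=0.0000, prob=0.021895
DDDUUD: Ā=79.7987, payoff=0.0000, prob=0.004849
UDDUUD: Ā=173.3128, payoff=0.0000, prob=0.010303
DUDUUD: Ā=149.4378, payoff=0.0000, prob=0.010303
UUDUUD: Ā=324.5602, payoff=0.0000, prob=0.021895
DDUUUD: Ā=134.1578, payoff=0.0000, prob=0.010303
UDUUUD: Ā=291.3739, payoff=0.0000, prob=0.021895
DUUUUD: Ā=267.4989, payoff=0.0000, prob=0.021895
UUUUUD: Ā=580.9742, payoff=183.3342, prob=0.046526
DDDDDU: Ā=55.2671, payoff=0.0000, prob=0.002282
UDDDDU: Ā=120.0333, payoff=0.0000, prob=0.004849
DUDDDU: Ā=96.1583, payoff=0.0000, prob=0.004849
UUDDDU: Ā=208.8438, payoff=0.0000, prob=0.010303
DDUDDU: Ā=80.8783, payoff=0.0000, prob=0.004849
UDUDDU: Ā=175.6576, payoff=0.0000, prob=0.010303
DUUDDU: Ā=151.7826, payoff=0.0000, prob=0.010303
UUUDDU: Ā=329.6528, payoff=0.0000, prob=0.021895
DDDUDU: Ā=71.0991, payoff=0.0000, prob=0.004849
UDDUDU: Ā=154.4184, payoff=0.0000, prob=0.010303
DUDUDU: Ā=130.5434, payoff=0.0000, prob=0.010303
UUDUDU: Ā=283.5239, payoff=0.0000, prob=0.021895
DDUUDU: Ā=115.2634, payoff=0.0000, prob=0.010303
UDUUDU: Ā=250.3377, payoff=0.0000, prob=0.021895
DUUUDU: Ā=226.4627, payoff=0.0000, prob=0.021895
UUUUDU: Ā=491.8486, payoff=94.2086, prob=0.046526
DDDDUU: Ā=64.8404, payoff=0.0000, prob=0.004849
UDDDUU: Ā=140.8253, payoff=0.0000, prob=0.010303
DUDDUU: Ā=116.9503, payoff=0.0000, prob=0.010303
UUDDUU: Ā=254.0014, payoff=0.0000, prob=0.021895
DDUDUU: Ā=101.6703, payoff=0.0000, prob=0.010303
UDUDUU: Ā=220.8152, payoff=0.0000, prob=0.021895
DUUDUU: Ā=196.9402, payoff=0.0000, prob=0.021895
UUUDUU: Ā=427.7295, payoff=30.0895, prob=0.046526
DDDUUU: Ā=91.8911, payoff=0.0000, prob=0.010303
UDDUUU: Ā=199.5760, payoff=0.0000, prob=0.021895
DUDUUU: Ā=175.7010, payoff=0.0000, prob=0.021895
UUDUUU: Ā=381.6006, payoff=0.0000, prob=0.046526
DDUUUU: Ā=160.4210, payoff=0.0000, prob=0.021895
UDUUUU: Ā=348.4143, payoff=0.0000, prob=0.046526
DUUUUU: Ā=324.5393, payoff=0.0000, prob=0.046526
UUUUUU: Ā=704.8589, payoff=307.2189, prob=0.098867
Price = Σ prob·payoff / R^6 = 45.500600 / 2.313061 = 19.6712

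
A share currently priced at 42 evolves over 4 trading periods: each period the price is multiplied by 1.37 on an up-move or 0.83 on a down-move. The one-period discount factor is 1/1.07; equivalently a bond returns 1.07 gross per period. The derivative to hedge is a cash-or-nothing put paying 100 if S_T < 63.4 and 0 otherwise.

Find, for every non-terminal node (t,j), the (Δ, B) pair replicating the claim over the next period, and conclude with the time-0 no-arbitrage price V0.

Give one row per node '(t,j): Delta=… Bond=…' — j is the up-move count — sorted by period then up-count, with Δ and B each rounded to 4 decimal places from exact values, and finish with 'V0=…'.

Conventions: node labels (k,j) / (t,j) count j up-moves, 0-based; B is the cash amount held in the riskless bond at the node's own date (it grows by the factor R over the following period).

Since d<R<u, set p* = (R−d)/(u−d) = 0.4444; price each node as the discounted p*-expectation of its children.
Expiry values: V(4,0)=100.0000, V(4,1)=100.0000, V(4,2)=100.0000, V(4,3)=0.0000, V(4,4)=0.0000
  t=3,j=0: stock 24.0151 → up 32.9006 (V=100.0000), down 19.9325 (V=100.0000). Price 93.4579; hedge Δ=0.0000, bond B=93.4579.
  t=3,j=1: stock 39.6393 → up 54.3058 (V=100.0000), down 32.9006 (V=100.0000). Price 93.4579; hedge Δ=0.0000, bond B=93.4579.
  t=3,j=2: stock 65.4287 → up 89.6374 (V=0.0000), down 54.3058 (V=100.0000). Price 51.9211; hedge Δ=-2.8303, bond B=237.1063.
  t=3,j=3: stock 107.9968 → up 147.9557 (V=0.0000), down 89.6374 (V=0.0000). Price 0.0000; hedge Δ=0.0000, bond B=0.0000.
  t=2,j=0: stock 28.9338 → up 39.6393 (V=93.4579), down 24.0151 (V=93.4579). Price 87.3439; hedge Δ=0.0000, bond B=87.3439.
  t=2,j=1: stock 47.7582 → up 65.4287 (V=51.9211), down 39.6393 (V=93.4579). Price 70.0908; hedge Δ=-1.6106, bond B=147.0109.
  t=2,j=2: stock 78.8298 → up 107.9968 (V=0.0000), down 65.4287 (V=51.9211). Price 26.9580; hedge Δ=-1.2197, bond B=123.1081.
  t=1,j=0: stock 34.8600 → up 47.7582 (V=70.0908), down 28.9338 (V=87.3439). Price 74.4634; hedge Δ=-0.9165, bond B=106.4136.
  t=1,j=1: stock 57.5400 → up 78.8298 (V=26.9580), down 47.7582 (V=70.0908). Price 47.5894; hedge Δ=-1.3882, bond B=127.4649.
  t=0,j=0: stock 42.0000 → up 57.5400 (V=47.5894), down 34.8600 (V=74.4634). Price 58.4293; hedge Δ=-1.1849, bond B=108.1960.
Sanity check at the root: Δ(0,0)·S0 + B(0,0) reproduces V0 = 58.4293.

(0,0): Delta=-1.1849 Bond=108.1960
(1,0): Delta=-0.9165 Bond=106.4136
(1,1): Delta=-1.3882 Bond=127.4649
(2,0): Delta=0.0000 Bond=87.3439
(2,1): Delta=-1.6106 Bond=147.0109
(2,2): Delta=-1.2197 Bond=123.1081
(3,0): Delta=0.0000 Bond=93.4579
(3,1): Delta=0.0000 Bond=93.4579
(3,2): Delta=-2.8303 Bond=237.1063
(3,3): Delta=0.0000 Bond=0.0000
V0=58.4293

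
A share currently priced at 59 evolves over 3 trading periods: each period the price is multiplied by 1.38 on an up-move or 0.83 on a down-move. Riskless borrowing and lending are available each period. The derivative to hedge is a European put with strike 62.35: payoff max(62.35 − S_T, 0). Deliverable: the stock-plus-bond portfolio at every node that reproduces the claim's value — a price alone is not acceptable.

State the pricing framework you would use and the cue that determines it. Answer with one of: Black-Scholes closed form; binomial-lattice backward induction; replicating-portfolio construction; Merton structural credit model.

Key observation: the mandate to exhibit the hedge at every date and state singles out the replicating-portfolio construction on the 3-period tree with factors 1.38 and 0.83 from 59.

framework: replicating-portfolio construction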